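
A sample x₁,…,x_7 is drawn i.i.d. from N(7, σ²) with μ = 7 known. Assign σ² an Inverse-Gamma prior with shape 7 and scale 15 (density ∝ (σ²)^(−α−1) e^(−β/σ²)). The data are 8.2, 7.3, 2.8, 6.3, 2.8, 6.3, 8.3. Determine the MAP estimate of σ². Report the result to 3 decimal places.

Sum of squared deviations about the known mean: SS = (8.2−7)² + (7.3−7)² + (2.8−7)² + (6.3−7)² + (2.8−7)² + (6.3−7)² + (8.3−7)² = 39.48.
The Normal likelihood contributes (σ²)^(−n/2) exp(−SS/(2σ²)), so the posterior is Inverse-Gamma(α + n/2, β + SS/2) = Inverse-Gamma(10.5, 34.74).
The mode of Inverse-Gamma(a, b) is b/(a+1) = 34.74/11.5 ≈ 3.021.

σ̂²_MAP = 3.021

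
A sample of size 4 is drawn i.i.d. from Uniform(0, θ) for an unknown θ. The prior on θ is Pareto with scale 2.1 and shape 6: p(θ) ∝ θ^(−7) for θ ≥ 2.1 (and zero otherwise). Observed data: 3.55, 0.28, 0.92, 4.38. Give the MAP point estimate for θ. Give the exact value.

The Uniform(0, θ) likelihood is θ^(−n) for θ ≥ max(xᵢ), zero otherwise. Here max(xᵢ) = 4.38.
Posterior ∝ θ^(−7) · θ^(−4) = θ^(−11) on θ ≥ max(2.1, 4.38) = 4.38.
This density is strictly decreasing in θ, so the posterior mode lies at the lower boundary of the support.

θ̂_MAP = 4.38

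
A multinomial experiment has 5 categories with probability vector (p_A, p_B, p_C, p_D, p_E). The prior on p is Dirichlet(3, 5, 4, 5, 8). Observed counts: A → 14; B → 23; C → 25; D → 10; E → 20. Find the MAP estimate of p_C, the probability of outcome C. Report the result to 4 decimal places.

MAP estimate of p_C = 0.2500

The posterior is Dirichlet(αᵢ + nᵢ) = Dirichlet(17, 28, 29, 15, 28).
For a Dirichlet(a₁,…,a_K) with all aᵢ > 1, the mode has j-th component (aⱼ − 1)/(Σaᵢ − K).
Here Σaᵢ = 117 and K = 5, so p_C = (29 − 1)/(117 − 5) = 28/112 ≈ 0.2500.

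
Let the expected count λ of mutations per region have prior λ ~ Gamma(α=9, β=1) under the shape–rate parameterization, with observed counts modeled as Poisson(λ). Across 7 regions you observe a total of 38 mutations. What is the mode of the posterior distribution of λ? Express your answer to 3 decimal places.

λ̂_MAP = 5.750

Σxᵢ = 38, n = 7.
Posterior ∝ λ^8e^(−1λ) · λ^38e^(−7λ) = λ^46e^(−8λ), i.e. Gamma(shape=47, rate=8).
The mode of a Gamma(a, b) with a ≥ 1 (shape–rate) is (a−1)/b = 46/8 ≈ 5.750.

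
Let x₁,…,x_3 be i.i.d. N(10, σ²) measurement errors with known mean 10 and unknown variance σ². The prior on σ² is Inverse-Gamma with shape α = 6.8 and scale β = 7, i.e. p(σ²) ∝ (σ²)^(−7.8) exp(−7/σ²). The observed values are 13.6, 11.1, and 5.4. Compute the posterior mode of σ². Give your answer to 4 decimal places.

σ̂²_MAP = 2.6522

Sum of squared deviations about the known mean: SS = (13.6−10)² + (11.1−10)² + (5.4−10)² = 35.33.
The Normal likelihood contributes (σ²)^(−n/2) exp(−SS/(2σ²)), so the posterior is Inverse-Gamma(α + n/2, β + SS/2) = Inverse-Gamma(8.3, 24.665).
The mode of Inverse-Gamma(a, b) is b/(a+1) = 24.665/9.3 ≈ 2.6522.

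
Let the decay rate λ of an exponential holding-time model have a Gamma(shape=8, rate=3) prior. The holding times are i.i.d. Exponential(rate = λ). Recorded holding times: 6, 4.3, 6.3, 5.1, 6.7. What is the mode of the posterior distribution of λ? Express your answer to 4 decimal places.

The Exponential(rate=λ) likelihood is ∝ λ^n e^(−λΣtᵢ). Here n = 5 and Σtᵢ = 6 + 4.3 + 6.3 + 5.1 + 6.7 = 28.4.
Posterior ∝ λ^7e^(−3λ) · λ^5e^(−28.4λ) = λ^12e^(−31.4λ), i.e. Gamma(13, 31.4).
Mode = (a−1)/b = 12/31.4 ≈ 0.3822.

λ̂_MAP = 0.3822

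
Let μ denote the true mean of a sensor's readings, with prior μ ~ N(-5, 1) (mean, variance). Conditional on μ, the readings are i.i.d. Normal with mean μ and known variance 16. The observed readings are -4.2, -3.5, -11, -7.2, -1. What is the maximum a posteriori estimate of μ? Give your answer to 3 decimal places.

μ̂_MAP = -5.090

n = 5; x̄ = ((-4.2) + (-3.5) + (-11) + (-7.2) + (-1))/5 = -26.9/5 = -5.38.
For a Normal prior and Normal likelihood with known variance, the posterior is Normal; its mode equals its mean, the precision-weighted average.
Prior precision 1/σ₀² = 1/1 = 1; data precision n/σ² = 5/16 = 0.3125.
μ̂ = (1·(-5) + 0.3125·(-5.38)) / (1 + 0.3125) = (-6.68125)/1.3125 = -1069/210 ≈ -5.090.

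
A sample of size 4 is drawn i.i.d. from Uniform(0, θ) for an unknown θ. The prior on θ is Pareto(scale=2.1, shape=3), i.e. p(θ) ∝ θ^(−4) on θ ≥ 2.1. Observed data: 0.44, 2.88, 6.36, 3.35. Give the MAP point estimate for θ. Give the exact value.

The Uniform(0, θ) likelihood is θ^(−n) for θ ≥ max(xᵢ), zero otherwise. Here max(xᵢ) = 6.36.
Posterior ∝ θ^(−4) · θ^(−4) = θ^(−8) on θ ≥ max(2.1, 6.36) = 6.36.
This density is strictly decreasing in θ, so the posterior mode lies at the lower boundary of the support.

θ̂_MAP = 6.36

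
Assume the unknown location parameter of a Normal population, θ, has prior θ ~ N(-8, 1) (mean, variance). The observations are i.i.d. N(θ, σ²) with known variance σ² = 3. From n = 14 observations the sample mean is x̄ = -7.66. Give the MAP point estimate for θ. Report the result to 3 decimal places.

n = 14, x̄ = -7.66.
For a Normal prior and Normal likelihood with known variance, the posterior is Normal; its mode equals its mean, the precision-weighted average.
Prior precision 1/σ₀² = 1/1 = 1; data precision n/σ² = 14/3.
θ̂ = (1·(-8) + (14/3)·(-7.66)) / (1 + 14/3) = (-3281/75)/(17/3) = -7.720.

θ̂_MAP = -7.720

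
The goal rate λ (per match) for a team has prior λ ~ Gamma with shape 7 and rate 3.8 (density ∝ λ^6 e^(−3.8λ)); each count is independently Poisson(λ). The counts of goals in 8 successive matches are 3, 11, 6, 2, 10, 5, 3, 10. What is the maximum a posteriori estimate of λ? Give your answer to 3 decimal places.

Σxᵢ = 3+11+6+2+10+5+3+10 = 50, with n = 8.
Posterior ∝ λ^6e^(−3.8λ) · λ^50e^(−8λ) = λ^56e^(−11.8λ), i.e. Gamma(shape=57, rate=11.8).
The mode of a Gamma(a, b) with a ≥ 1 (shape–rate) is (a−1)/b = 56/11.8 ≈ 4.746.

λ̂_MAP = 4.746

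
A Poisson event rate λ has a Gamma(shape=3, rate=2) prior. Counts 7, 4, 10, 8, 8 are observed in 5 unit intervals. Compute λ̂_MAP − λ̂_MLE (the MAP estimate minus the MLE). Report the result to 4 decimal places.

Σxᵢ = 37. Posterior is Gamma(40, 7); MAP = (40−1)/7 = 39/7 ≈ 5.57143.
MLE = x̄ = 37/5 ≈ 7.40000.
Difference = 39/7 − 37/5 = -64/35 ≈ -1.8286.

MAP − MLE = -1.8286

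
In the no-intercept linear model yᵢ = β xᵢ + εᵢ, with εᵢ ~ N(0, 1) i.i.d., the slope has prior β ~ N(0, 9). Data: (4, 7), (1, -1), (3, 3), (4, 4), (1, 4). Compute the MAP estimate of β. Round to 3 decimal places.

log p(β | y) = −Σ(yᵢ − βxᵢ)²/(2·1) − β²/(2·9) + const.
Setting the derivative to zero: Σxᵢ(yᵢ − βxᵢ)/1 − β/9 = 0, so β = Σxᵢyᵢ / (Σxᵢ² + σ²/τ²).
Σxᵢyᵢ = 4·7 + 1·(-1) + 3·3 + 4·4 + 1·4 = 56; Σxᵢ² = 43; σ²/τ² = 1/9.
β̂_MAP = 56 / (43 + 1/9) = 56/(388/9) = 126/97 ≈ 1.299.

β̂_MAP = 1.299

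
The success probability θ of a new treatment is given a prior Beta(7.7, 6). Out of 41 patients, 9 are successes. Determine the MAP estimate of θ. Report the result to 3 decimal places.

θ̂_MAP = 0.298

Prior: Beta(7.7, 6).
Data: 9 successes in 41 trials. The binomial likelihood contributes θ^9(1−θ)^32, so the posterior is Beta(7.7+9, 6+32) = Beta(16.7, 38).
For Beta(a, b) with a, b > 1 the mode is (a−1)/(a+b−2) = 15.7/52.7 ≈ 0.298.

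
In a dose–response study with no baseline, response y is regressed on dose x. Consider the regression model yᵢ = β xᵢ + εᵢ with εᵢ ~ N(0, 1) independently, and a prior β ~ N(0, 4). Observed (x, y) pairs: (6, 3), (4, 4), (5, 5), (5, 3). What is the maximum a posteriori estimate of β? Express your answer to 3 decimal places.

β̂_MAP = 0.724

log p(β | y) = −Σ(yᵢ − βxᵢ)²/(2·1) − β²/(2·4) + const.
Setting the derivative to zero: Σxᵢ(yᵢ − βxᵢ)/1 − β/4 = 0, so β = Σxᵢyᵢ / (Σxᵢ² + σ²/τ²).
Σxᵢyᵢ = 6·3 + 4·4 + 5·5 + 5·3 = 74; Σxᵢ² = 102; σ²/τ² = 0.25.
β̂_MAP = 74 / (102 + 0.25) = 74/102.25 ≈ 0.724.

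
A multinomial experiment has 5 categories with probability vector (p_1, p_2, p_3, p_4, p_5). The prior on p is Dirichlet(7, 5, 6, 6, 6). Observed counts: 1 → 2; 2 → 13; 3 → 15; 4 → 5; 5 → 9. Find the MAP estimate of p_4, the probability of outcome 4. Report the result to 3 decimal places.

MAP estimate: 0.145

The posterior is Dirichlet(αᵢ + nᵢ) = Dirichlet(9, 18, 21, 11, 15).
For a Dirichlet(a₁,…,a_K) with all aᵢ > 1, the mode has j-th component (aⱼ − 1)/(Σaᵢ − K).
Here Σaᵢ = 74 and K = 5, so p_4 = (11 − 1)/(74 − 5) = 10/69 ≈ 0.145.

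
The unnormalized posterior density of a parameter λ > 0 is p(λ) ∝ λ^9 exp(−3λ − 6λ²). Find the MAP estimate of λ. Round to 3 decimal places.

ℓ'(λ) = 9/λ − 3 − 12λ. Setting this to zero and multiplying by λ: 12λ² + 3λ − 9 = 0.
λ = (−3 + √(3² + 4·12·9)) / (2·12) = (−3 + √441) / 24 = (−3 + 21)/24 = 3/4.
ℓ''(λ) = −9/λ² − 12 < 0, confirming a maximum.

λ̂_MAP = 0.750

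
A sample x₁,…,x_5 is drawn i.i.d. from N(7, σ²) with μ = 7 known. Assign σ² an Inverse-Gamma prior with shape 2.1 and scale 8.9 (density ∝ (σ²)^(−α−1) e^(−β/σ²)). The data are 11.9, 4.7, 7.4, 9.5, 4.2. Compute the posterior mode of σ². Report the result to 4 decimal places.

σ̂²_MAP = 5.4777

Sum of squared deviations about the known mean: SS = (11.9−7)² + (4.7−7)² + (7.4−7)² + (9.5−7)² + (4.2−7)² = 43.55.
The Normal likelihood contributes (σ²)^(−n/2) exp(−SS/(2σ²)), so the posterior is Inverse-Gamma(α + n/2, β + SS/2) = Inverse-Gamma(4.6, 30.675).
The mode of Inverse-Gamma(a, b) is b/(a+1) = 30.675/5.6 ≈ 5.4777.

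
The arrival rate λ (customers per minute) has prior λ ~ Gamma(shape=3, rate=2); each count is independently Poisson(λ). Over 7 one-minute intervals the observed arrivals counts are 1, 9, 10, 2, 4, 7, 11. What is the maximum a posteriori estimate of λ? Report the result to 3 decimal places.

Σxᵢ = 1+9+10+2+4+7+11 = 44, with n = 7.
Posterior ∝ λ^2e^(−2λ) · λ^44e^(−7λ) = λ^46e^(−9λ), i.e. Gamma(shape=47, rate=9).
The mode of a Gamma(a, b) with a ≥ 1 (shape–rate) is (a−1)/b = 46/9 ≈ 5.111.

λ̂_MAP = 5.111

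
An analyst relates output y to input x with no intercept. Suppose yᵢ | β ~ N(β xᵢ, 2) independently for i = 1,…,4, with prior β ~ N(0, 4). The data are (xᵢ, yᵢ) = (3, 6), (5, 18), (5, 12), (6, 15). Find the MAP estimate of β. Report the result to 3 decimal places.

β̂_MAP = 2.702

log p(β | y) = −Σ(yᵢ − βxᵢ)²/(2·2) − β²/(2·4) + const.
Setting the derivative to zero: Σxᵢ(yᵢ − βxᵢ)/2 − β/4 = 0, so β = Σxᵢyᵢ / (Σxᵢ² + σ²/τ²).
Σxᵢyᵢ = 3·6 + 5·18 + 5·12 + 6·15 = 258; Σxᵢ² = 95; σ²/τ² = 0.5.
β̂_MAP = 258 / (95 + 0.5) = 258/95.5 ≈ 2.702.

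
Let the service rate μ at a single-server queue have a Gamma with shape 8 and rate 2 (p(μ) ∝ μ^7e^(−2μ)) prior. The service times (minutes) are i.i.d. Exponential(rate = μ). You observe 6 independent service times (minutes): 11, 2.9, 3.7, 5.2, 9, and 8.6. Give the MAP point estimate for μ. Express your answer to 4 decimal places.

The Exponential(rate=μ) likelihood is ∝ μ^n e^(−μΣtᵢ). Here n = 6 and Σtᵢ = 11 + 2.9 + 3.7 + 5.2 + 9 + 8.6 = 40.4.
Posterior ∝ μ^7e^(−2μ) · μ^6e^(−40.4μ) = μ^13e^(−42.4μ), i.e. Gamma(14, 42.4).
Mode = (a−1)/b = 13/42.4 ≈ 0.3066.

μ̂_MAP = 0.3066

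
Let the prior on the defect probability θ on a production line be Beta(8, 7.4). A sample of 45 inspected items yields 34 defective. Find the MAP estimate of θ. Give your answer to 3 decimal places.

Prior: Beta(8, 7.4).
Data: 34 successes in 45 trials. The binomial likelihood contributes θ^34(1−θ)^11, so the posterior is Beta(8+34, 7.4+11) = Beta(42, 18.4).
For Beta(a, b) with a, b > 1 the mode is (a−1)/(a+b−2) = 41/58.4 ≈ 0.702.

θ̂_MAP = 0.702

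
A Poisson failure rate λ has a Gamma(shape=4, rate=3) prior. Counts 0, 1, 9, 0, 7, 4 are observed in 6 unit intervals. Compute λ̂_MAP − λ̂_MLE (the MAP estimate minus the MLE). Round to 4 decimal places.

MAP − MLE = -0.8333

Σxᵢ = 21. Posterior is Gamma(25, 9); MAP = (25−1)/9 = 24/9 ≈ 2.66667.
MLE = x̄ = 21/6 ≈ 3.50000.
Difference = 24/9 − 21/6 = -5/6 ≈ -0.8333.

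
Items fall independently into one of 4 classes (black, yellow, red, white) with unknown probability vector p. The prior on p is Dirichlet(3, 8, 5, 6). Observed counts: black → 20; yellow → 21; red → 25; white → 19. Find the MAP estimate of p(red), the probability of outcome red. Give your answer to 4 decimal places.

The posterior is Dirichlet(αᵢ + nᵢ) = Dirichlet(23, 29, 30, 25).
For a Dirichlet(a₁,…,a_K) with all aᵢ > 1, the mode has j-th component (aⱼ − 1)/(Σaᵢ − K).
Here Σaᵢ = 107 and K = 4, so p(red) = (30 − 1)/(107 − 4) = 29/103 ≈ 0.2816.

MAP estimate of p(red) = 0.2816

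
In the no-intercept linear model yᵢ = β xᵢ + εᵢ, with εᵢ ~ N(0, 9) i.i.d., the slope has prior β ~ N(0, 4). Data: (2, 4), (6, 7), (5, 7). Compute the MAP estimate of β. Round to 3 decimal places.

β̂_MAP = 1.264

log p(β | y) = −Σ(yᵢ − βxᵢ)²/(2·9) − β²/(2·4) + const.
Setting the derivative to zero: Σxᵢ(yᵢ − βxᵢ)/9 − β/4 = 0, so β = Σxᵢyᵢ / (Σxᵢ² + σ²/τ²).
Σxᵢyᵢ = 2·4 + 6·7 + 5·7 = 85; Σxᵢ² = 65; σ²/τ² = 2.25.
β̂_MAP = 85 / (65 + 2.25) = 85/67.25 ≈ 1.264.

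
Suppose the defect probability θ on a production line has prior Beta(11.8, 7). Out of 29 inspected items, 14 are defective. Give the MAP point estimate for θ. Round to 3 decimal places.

θ̂_MAP = 0.541

Prior: Beta(11.8, 7).
Data: 14 successes in 29 trials. The binomial likelihood contributes θ^14(1−θ)^15, so the posterior is Beta(11.8+14, 7+15) = Beta(25.8, 22).
For Beta(a, b) with a, b > 1 the mode is (a−1)/(a+b−2) = 24.8/45.8 ≈ 0.541.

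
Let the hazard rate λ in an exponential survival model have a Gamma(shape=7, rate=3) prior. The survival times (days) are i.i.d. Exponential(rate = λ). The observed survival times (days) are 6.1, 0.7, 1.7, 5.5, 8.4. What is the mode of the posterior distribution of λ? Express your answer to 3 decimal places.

The Exponential(rate=λ) likelihood is ∝ λ^n e^(−λΣtᵢ). Here n = 5 and Σtᵢ = 6.1 + 0.7 + 1.7 + 5.5 + 8.4 = 22.4.
Posterior ∝ λ^6e^(−3λ) · λ^5e^(−22.4λ) = λ^11e^(−25.4λ), i.e. Gamma(12, 25.4).
Mode = (a−1)/b = 11/25.4 ≈ 0.433.

λ̂_MAP = 0.433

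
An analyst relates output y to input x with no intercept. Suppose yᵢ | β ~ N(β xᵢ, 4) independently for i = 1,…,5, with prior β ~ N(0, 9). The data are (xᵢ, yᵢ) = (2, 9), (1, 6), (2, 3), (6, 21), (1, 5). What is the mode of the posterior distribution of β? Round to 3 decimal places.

log p(β | y) = −Σ(yᵢ − βxᵢ)²/(2·4) − β²/(2·9) + const.
Setting the derivative to zero: Σxᵢ(yᵢ − βxᵢ)/4 − β/9 = 0, so β = Σxᵢyᵢ / (Σxᵢ² + σ²/τ²).
Σxᵢyᵢ = 2·9 + 1·6 + 2·3 + 6·21 + 1·5 = 161; Σxᵢ² = 46; σ²/τ² = 4/9.
β̂_MAP = 161 / (46 + 4/9) = 161/(418/9) = 1449/418 ≈ 3.467.

β̂_MAP = 3.467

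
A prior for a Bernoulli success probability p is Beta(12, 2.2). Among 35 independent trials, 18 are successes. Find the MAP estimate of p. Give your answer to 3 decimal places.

Prior: Beta(12, 2.2).
Data: 18 successes in 35 trials. The binomial likelihood contributes p^18(1−p)^17, so the posterior is Beta(12+18, 2.2+17) = Beta(30, 19.2).
For Beta(a, b) with a, b > 1 the mode is (a−1)/(a+b−2) = 29/47.2 ≈ 0.614.

p̂_MAP = 0.614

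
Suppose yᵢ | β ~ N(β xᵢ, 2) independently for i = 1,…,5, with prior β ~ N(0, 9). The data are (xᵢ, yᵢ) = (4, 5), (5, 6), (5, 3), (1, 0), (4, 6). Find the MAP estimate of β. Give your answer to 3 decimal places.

log p(β | y) = −Σ(yᵢ − βxᵢ)²/(2·2) − β²/(2·9) + const.
Setting the derivative to zero: Σxᵢ(yᵢ − βxᵢ)/2 − β/9 = 0, so β = Σxᵢyᵢ / (Σxᵢ² + σ²/τ²).
Σxᵢyᵢ = 4·5 + 5·6 + 5·3 + 1·0 + 4·6 = 89; Σxᵢ² = 83; σ²/τ² = 2/9.
β̂_MAP = 89 / (83 + 2/9) = 89/(749/9) = 801/749 ≈ 1.069.

β̂_MAP = 1.069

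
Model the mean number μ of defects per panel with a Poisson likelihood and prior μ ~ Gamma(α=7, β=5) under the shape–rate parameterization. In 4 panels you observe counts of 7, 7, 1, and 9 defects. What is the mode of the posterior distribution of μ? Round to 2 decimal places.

Σxᵢ = 7+7+1+9 = 24, with n = 4.
Posterior ∝ μ^6e^(−5μ) · μ^24e^(−4μ) = μ^30e^(−9μ), i.e. Gamma(shape=31, rate=9).
The mode of a Gamma(a, b) with a ≥ 1 (shape–rate) is (a−1)/b = 30/9 ≈ 3.33.

μ̂_MAP = 3.33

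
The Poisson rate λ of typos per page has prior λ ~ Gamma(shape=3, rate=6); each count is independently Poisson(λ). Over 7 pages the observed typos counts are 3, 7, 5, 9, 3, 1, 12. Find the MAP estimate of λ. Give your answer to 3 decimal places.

Σxᵢ = 3+7+5+9+3+1+12 = 40, with n = 7.
Posterior ∝ λ^2e^(−6λ) · λ^40e^(−7λ) = λ^42e^(−13λ), i.e. Gamma(shape=43, rate=13).
The mode of a Gamma(a, b) with a ≥ 1 (shape–rate) is (a−1)/b = 42/13 ≈ 3.231.

λ̂_MAP = 3.231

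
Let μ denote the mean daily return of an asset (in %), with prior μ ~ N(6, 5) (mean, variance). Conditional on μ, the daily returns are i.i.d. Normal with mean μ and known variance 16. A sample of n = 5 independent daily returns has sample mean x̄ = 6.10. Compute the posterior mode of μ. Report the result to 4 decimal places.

n = 5, x̄ = 6.10.
For a Normal prior and Normal likelihood with known variance, the posterior is Normal; its mode equals its mean, the precision-weighted average.
Prior precision 1/σ₀² = 1/5 = 0.2; data precision n/σ² = 5/16 = 0.3125.
μ̂ = (0.2·6 + 0.3125·6.1) / (0.2 + 0.3125) = 3.10625/0.5125 = 497/82 ≈ 6.0610.

μ̂_MAP = 6.0610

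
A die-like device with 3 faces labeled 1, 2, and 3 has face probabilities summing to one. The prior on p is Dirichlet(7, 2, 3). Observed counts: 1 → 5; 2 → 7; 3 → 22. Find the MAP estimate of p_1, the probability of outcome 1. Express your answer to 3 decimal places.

MAP estimate: 0.256

The posterior is Dirichlet(αᵢ + nᵢ) = Dirichlet(12, 9, 25).
For a Dirichlet(a₁,…,a_K) with all aᵢ > 1, the mode has j-th component (aⱼ − 1)/(Σaᵢ − K).
Here Σaᵢ = 46 and K = 3, so p_1 = (12 − 1)/(46 − 3) = 11/43 ≈ 0.256.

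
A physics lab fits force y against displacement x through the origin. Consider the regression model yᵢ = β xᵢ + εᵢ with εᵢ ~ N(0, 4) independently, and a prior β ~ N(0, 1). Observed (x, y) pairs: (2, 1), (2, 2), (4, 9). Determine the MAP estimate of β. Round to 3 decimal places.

β̂_MAP = 1.500

log p(β | y) = −Σ(yᵢ − βxᵢ)²/(2·4) − β²/(2·1) + const.
Setting the derivative to zero: Σxᵢ(yᵢ − βxᵢ)/4 − β/1 = 0, so β = Σxᵢyᵢ / (Σxᵢ² + σ²/τ²).
Σxᵢyᵢ = 2·1 + 2·2 + 4·9 = 42; Σxᵢ² = 24; σ²/τ² = 4.
β̂_MAP = 42 / (24 + 4) = 42/28 ≈ 1.500.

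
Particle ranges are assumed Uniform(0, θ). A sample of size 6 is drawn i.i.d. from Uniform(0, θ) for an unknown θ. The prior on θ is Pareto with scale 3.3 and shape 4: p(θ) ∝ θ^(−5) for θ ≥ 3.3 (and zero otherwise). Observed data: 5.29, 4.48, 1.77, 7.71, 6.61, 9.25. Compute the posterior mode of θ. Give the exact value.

θ̂_MAP = 9.25

The Uniform(0, θ) likelihood is θ^(−n) for θ ≥ max(xᵢ), zero otherwise. Here max(xᵢ) = 9.25.
Posterior ∝ θ^(−5) · θ^(−6) = θ^(−11) on θ ≥ max(3.3, 9.25) = 9.25.
This density is strictly decreasing in θ, so the posterior mode lies at the lower boundary of the support.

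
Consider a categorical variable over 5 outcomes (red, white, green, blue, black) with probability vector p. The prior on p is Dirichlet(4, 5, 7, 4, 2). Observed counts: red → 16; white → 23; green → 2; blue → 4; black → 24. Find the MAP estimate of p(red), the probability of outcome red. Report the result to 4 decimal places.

MAP estimate of p(red) = 0.2209

The posterior is Dirichlet(αᵢ + nᵢ) = Dirichlet(20, 28, 9, 8, 26).
For a Dirichlet(a₁,…,a_K) with all aᵢ > 1, the mode has j-th component (aⱼ − 1)/(Σaᵢ − K).
Here Σaᵢ = 91 and K = 5, so p(red) = (20 − 1)/(91 − 5) = 19/86 ≈ 0.2209.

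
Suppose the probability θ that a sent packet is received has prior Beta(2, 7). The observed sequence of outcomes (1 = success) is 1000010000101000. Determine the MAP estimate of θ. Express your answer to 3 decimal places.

Prior: Beta(2, 7).
Data: 4 successes in 16 trials (from the sequence). The binomial likelihood contributes θ^4(1−θ)^12, so the posterior is Beta(2+4, 7+12) = Beta(6, 19).
For Beta(a, b) with a, b > 1 the mode is (a−1)/(a+b−2) = 5/23 ≈ 0.217.

θ̂_MAP = 0.217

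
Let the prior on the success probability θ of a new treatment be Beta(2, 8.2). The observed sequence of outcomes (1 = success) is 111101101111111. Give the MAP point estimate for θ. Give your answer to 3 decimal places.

Prior: Beta(2, 8.2).
Data: 13 successes in 15 trials (from the sequence). The binomial likelihood contributes θ^13(1−θ)^2, so the posterior is Beta(2+13, 8.2+2) = Beta(15, 10.2).
For Beta(a, b) with a, b > 1 the mode is (a−1)/(a+b−2) = 14/23.2 ≈ 0.603.

θ̂_MAP = 0.603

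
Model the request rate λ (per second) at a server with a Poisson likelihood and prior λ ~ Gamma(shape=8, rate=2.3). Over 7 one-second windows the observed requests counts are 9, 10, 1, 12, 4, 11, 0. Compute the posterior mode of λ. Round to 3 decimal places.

Σxᵢ = 9+10+1+12+4+11+0 = 47, with n = 7.
Posterior ∝ λ^7e^(−2.3λ) · λ^47e^(−7λ) = λ^54e^(−9.3λ), i.e. Gamma(shape=55, rate=9.3).
The mode of a Gamma(a, b) with a ≥ 1 (shape–rate) is (a−1)/b = 54/9.3 ≈ 5.806.

λ̂_MAP = 5.806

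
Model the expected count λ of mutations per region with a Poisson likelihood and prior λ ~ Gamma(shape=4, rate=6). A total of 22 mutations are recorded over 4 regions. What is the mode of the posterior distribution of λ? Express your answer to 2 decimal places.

Σxᵢ = 22, n = 4.
Posterior ∝ λ^3e^(−6λ) · λ^22e^(−4λ) = λ^25e^(−10λ), i.e. Gamma(shape=26, rate=10).
The mode of a Gamma(a, b) with a ≥ 1 (shape–rate) is (a−1)/b = 25/10 ≈ 2.50.

λ̂_MAP = 2.50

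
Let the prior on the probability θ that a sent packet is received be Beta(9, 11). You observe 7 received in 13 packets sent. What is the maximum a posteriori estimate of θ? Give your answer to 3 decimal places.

θ̂_MAP = 0.484

Prior: Beta(9, 11).
Data: 7 successes in 13 trials. The binomial likelihood contributes θ^7(1−θ)^6, so the posterior is Beta(9+7, 11+6) = Beta(16, 17).
For Beta(a, b) with a, b > 1 the mode is (a−1)/(a+b−2) = 15/31 ≈ 0.484.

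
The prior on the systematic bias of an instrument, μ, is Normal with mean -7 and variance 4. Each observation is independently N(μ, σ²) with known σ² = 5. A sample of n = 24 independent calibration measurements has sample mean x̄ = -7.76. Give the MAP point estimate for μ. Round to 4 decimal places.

n = 24, x̄ = -7.76.
For a Normal prior and Normal likelihood with known variance, the posterior is Normal; its mode equals its mean, the precision-weighted average.
Prior precision 1/σ₀² = 1/4 = 0.25; data precision n/σ² = 24/5 = 4.8.
μ̂ = (0.25·(-7) + 4.8·(-7.76)) / (0.25 + 4.8) = (-38.998)/5.05 = -19499/2525 ≈ -7.7224.

μ̂_MAP = -7.7224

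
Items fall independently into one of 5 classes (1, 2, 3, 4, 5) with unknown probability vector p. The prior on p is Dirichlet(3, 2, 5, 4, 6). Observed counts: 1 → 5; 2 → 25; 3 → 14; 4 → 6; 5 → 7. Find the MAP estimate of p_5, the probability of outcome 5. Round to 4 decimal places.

The posterior is Dirichlet(αᵢ + nᵢ) = Dirichlet(8, 27, 19, 10, 13).
For a Dirichlet(a₁,…,a_K) with all aᵢ > 1, the mode has j-th component (aⱼ − 1)/(Σaᵢ − K).
Here Σaᵢ = 77 and K = 5, so p_5 = (13 − 1)/(77 − 5) = 12/72 ≈ 0.1667.

MAP estimate: 0.1667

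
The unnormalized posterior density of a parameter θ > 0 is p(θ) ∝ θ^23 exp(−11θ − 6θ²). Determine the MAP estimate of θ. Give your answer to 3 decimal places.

ℓ'(θ) = 23/θ − 11 − 12θ. Setting this to zero and multiplying by θ: 12θ² + 11θ − 23 = 0.
θ = (−11 + √(11² + 4·12·23)) / (2·12) = (−11 + √1225) / 24 = (−11 + 35)/24 = 1.
ℓ''(θ) = −23/θ² − 12 < 0, confirming a maximum.

θ̂_MAP = 1.000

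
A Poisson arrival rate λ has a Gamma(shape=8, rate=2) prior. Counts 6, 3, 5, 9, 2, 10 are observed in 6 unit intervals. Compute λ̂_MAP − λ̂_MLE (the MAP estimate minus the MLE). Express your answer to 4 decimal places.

Σxᵢ = 35. Posterior is Gamma(43, 8); MAP = (43−1)/8 = 42/8 ≈ 5.25000.
MLE = x̄ = 35/6 ≈ 5.83333.
Difference = 42/8 − 35/6 = -7/12 ≈ -0.5833.

MAP − MLE = -0.5833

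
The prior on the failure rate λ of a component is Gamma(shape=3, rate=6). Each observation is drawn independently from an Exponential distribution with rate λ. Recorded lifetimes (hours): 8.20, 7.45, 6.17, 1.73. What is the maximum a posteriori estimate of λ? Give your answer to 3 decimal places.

The Exponential(rate=λ) likelihood is ∝ λ^n e^(−λΣtᵢ). Here n = 4 and Σtᵢ = 8.20 + 7.45 + 6.17 + 1.73 = 23.55.
Posterior ∝ λ^2e^(−6λ) · λ^4e^(−23.55λ) = λ^6e^(−29.55λ), i.e. Gamma(7, 29.55).
Mode = (a−1)/b = 6/29.55 ≈ 0.203.

λ̂_MAP = 0.203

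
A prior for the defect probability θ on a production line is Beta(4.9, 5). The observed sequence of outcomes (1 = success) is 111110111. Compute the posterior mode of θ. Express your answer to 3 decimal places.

θ̂_MAP = 0.704

Prior: Beta(4.9, 5).
Data: 8 successes in 9 trials (from the sequence). The binomial likelihood contributes θ^8(1−θ)^1, so the posterior is Beta(4.9+8, 5+1) = Beta(12.9, 6).
For Beta(a, b) with a, b > 1 the mode is (a−1)/(a+b−2) = 11.9/16.9 ≈ 0.704.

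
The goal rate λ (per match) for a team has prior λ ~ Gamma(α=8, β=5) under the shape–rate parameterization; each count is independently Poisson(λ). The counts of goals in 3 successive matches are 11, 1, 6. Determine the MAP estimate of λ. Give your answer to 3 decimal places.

λ̂_MAP = 3.125

Σxᵢ = 11+1+6 = 18, with n = 3.
Posterior ∝ λ^7e^(−5λ) · λ^18e^(−3λ) = λ^25e^(−8λ), i.e. Gamma(shape=26, rate=8).
The mode of a Gamma(a, b) with a ≥ 1 (shape–rate) is (a−1)/b = 25/8 ≈ 3.125.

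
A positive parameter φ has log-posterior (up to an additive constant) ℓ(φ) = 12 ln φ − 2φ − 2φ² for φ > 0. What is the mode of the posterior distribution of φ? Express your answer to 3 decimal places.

φ̂_MAP = 1.500

ℓ'(φ) = 12/φ − 2 − 4φ. Setting this to zero and multiplying by φ: 4φ² + 2φ − 12 = 0.
φ = (−2 + √(2² + 4·4·12)) / (2·4) = (−2 + √196) / 8 = (−2 + 14)/8 = 3/2.
ℓ''(φ) = −12/φ² − 4 < 0, confirming a maximum.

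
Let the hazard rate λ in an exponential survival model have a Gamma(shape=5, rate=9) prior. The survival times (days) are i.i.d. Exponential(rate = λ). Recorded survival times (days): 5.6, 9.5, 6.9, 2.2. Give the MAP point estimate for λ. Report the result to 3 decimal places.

λ̂_MAP = 0.241

The Exponential(rate=λ) likelihood is ∝ λ^n e^(−λΣtᵢ). Here n = 4 and Σtᵢ = 5.6 + 9.5 + 6.9 + 2.2 = 24.2.
Posterior ∝ λ^4e^(−9λ) · λ^4e^(−24.2λ) = λ^8e^(−33.2λ), i.e. Gamma(9, 33.2).
Mode = (a−1)/b = 8/33.2 ≈ 0.241.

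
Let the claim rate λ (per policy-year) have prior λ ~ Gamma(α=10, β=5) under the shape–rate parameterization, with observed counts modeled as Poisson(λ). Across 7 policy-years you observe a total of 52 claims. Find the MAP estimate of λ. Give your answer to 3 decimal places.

Σxᵢ = 52, n = 7.
Posterior ∝ λ^9e^(−5λ) · λ^52e^(−7λ) = λ^61e^(−12λ), i.e. Gamma(shape=62, rate=12).
The mode of a Gamma(a, b) with a ≥ 1 (shape–rate) is (a−1)/b = 61/12 ≈ 5.083.

λ̂_MAP = 5.083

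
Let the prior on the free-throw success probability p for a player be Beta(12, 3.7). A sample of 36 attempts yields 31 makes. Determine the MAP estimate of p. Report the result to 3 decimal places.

p̂_MAP = 0.845

Prior: Beta(12, 3.7).
Data: 31 successes in 36 trials. The binomial likelihood contributes p^31(1−p)^5, so the posterior is Beta(12+31, 3.7+5) = Beta(43, 8.7).
For Beta(a, b) with a, b > 1 the mode is (a−1)/(a+b−2) = 42/49.7 ≈ 0.845.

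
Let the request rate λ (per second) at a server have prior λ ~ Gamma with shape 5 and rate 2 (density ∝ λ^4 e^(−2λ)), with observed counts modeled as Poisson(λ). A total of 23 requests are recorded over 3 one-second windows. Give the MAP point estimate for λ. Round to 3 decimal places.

Σxᵢ = 23, n = 3.
Posterior ∝ λ^4e^(−2λ) · λ^23e^(−3λ) = λ^27e^(−5λ), i.e. Gamma(shape=28, rate=5).
The mode of a Gamma(a, b) with a ≥ 1 (shape–rate) is (a−1)/b = 27/5 ≈ 5.400.

λ̂_MAP = 5.400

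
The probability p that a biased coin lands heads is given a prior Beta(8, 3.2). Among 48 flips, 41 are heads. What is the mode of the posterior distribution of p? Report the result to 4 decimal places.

Prior: Beta(8, 3.2).
Data: 41 successes in 48 trials. The binomial likelihood contributes p^41(1−p)^7, so the posterior is Beta(8+41, 3.2+7) = Beta(49, 10.2).
For Beta(a, b) with a, b > 1 the mode is (a−1)/(a+b−2) = 48/57.2 ≈ 0.8392.

p̂_MAP = 0.8392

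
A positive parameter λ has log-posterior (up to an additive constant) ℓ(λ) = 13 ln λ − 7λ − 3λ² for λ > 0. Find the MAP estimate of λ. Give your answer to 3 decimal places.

ℓ'(λ) = 13/λ − 7 − 6λ. Setting this to zero and multiplying by λ: 6λ² + 7λ − 13 = 0.
λ = (−7 + √(7² + 4·6·13)) / (2·6) = (−7 + √361) / 12 = (−7 + 19)/12 = 1.
ℓ''(λ) = −13/λ² − 6 < 0, confirming a maximum.

λ̂_MAP = 1.000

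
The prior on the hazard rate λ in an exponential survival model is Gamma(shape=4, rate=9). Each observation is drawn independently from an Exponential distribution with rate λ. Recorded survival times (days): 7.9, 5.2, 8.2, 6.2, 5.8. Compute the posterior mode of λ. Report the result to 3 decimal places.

λ̂_MAP = 0.189

The Exponential(rate=λ) likelihood is ∝ λ^n e^(−λΣtᵢ). Here n = 5 and Σtᵢ = 7.9 + 5.2 + 8.2 + 6.2 + 5.8 = 33.3.
Posterior ∝ λ^3e^(−9λ) · λ^5e^(−33.3λ) = λ^8e^(−42.3λ), i.e. Gamma(9, 42.3).
Mode = (a−1)/b = 8/42.3 ≈ 0.189.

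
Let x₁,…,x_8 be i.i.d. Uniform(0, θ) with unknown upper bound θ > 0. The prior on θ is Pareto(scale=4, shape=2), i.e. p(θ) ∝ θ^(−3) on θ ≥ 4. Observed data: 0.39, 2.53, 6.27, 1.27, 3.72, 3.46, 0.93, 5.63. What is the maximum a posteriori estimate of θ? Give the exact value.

The Uniform(0, θ) likelihood is θ^(−n) for θ ≥ max(xᵢ), zero otherwise. Here max(xᵢ) = 6.27.
Posterior ∝ θ^(−3) · θ^(−8) = θ^(−11) on θ ≥ max(4, 6.27) = 6.27.
This density is strictly decreasing in θ, so the posterior mode lies at the lower boundary of the support.

θ̂_MAP = 6.27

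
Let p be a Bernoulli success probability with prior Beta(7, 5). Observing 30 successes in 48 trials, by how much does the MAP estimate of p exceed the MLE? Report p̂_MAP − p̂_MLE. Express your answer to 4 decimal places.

MAP − MLE = -0.0043

Posterior is Beta(37, 23); MAP = (37−1)/(60−2) = 36/58 ≈ 0.62069.
MLE ignores the prior: p̂_MLE = k/n = 30/48 ≈ 0.62500.
Difference = 36/58 − 30/48 = -1/232 ≈ -0.0043.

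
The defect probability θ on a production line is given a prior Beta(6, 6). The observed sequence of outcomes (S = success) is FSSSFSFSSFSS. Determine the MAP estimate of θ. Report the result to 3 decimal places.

Prior: Beta(6, 6).
Data: 8 successes in 12 trials (from the sequence). The binomial likelihood contributes θ^8(1−θ)^4, so the posterior is Beta(6+8, 6+4) = Beta(14, 10).
For Beta(a, b) with a, b > 1 the mode is (a−1)/(a+b−2) = 13/22 ≈ 0.591.

θ̂_MAP = 0.591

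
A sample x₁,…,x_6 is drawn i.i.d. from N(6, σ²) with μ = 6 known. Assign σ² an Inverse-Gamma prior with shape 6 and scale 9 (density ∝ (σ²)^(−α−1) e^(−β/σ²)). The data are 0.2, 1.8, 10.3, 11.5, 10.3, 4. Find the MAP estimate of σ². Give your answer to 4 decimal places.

Sum of squared deviations about the known mean: SS = (0.2−6)² + (1.8−6)² + (10.3−6)² + (11.5−6)² + (10.3−6)² + (4−6)² = 122.51.
The Normal likelihood contributes (σ²)^(−n/2) exp(−SS/(2σ²)), so the posterior is Inverse-Gamma(α + n/2, β + SS/2) = Inverse-Gamma(9, 70.255).
The mode of Inverse-Gamma(a, b) is b/(a+1) = 70.255/10 ≈ 7.0255.

σ̂²_MAP = 7.0255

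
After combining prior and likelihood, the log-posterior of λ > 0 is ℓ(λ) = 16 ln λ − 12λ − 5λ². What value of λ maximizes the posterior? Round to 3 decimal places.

λ̂_MAP = 0.800

ℓ'(λ) = 16/λ − 12 − 10λ. Setting this to zero and multiplying by λ: 10λ² + 12λ − 16 = 0.
λ = (−12 + √(12² + 4·10·16)) / (2·10) = (−12 + √784) / 20 = (−12 + 28)/20 = 4/5.
ℓ''(λ) = −16/λ² − 10 < 0, confirming a maximum.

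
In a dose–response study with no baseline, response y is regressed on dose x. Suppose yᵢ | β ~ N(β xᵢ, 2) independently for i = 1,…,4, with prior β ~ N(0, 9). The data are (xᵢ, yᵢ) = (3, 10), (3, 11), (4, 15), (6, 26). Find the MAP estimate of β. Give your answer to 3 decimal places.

β̂_MAP = 3.973

log p(β | y) = −Σ(yᵢ − βxᵢ)²/(2·2) − β²/(2·9) + const.
Setting the derivative to zero: Σxᵢ(yᵢ − βxᵢ)/2 − β/9 = 0, so β = Σxᵢyᵢ / (Σxᵢ² + σ²/τ²).
Σxᵢyᵢ = 3·10 + 3·11 + 4·15 + 6·26 = 279; Σxᵢ² = 70; σ²/τ² = 2/9.
β̂_MAP = 279 / (70 + 2/9) = 279/(632/9) = 2511/632 ≈ 3.973.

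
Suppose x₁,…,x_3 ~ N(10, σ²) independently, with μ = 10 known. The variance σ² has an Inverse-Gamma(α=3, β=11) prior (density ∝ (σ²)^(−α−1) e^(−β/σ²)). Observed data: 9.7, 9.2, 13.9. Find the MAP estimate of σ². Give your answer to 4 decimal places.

Sum of squared deviations about the known mean: SS = (9.7−10)² + (9.2−10)² + (13.9−10)² = 15.94.
The Normal likelihood contributes (σ²)^(−n/2) exp(−SS/(2σ²)), so the posterior is Inverse-Gamma(α + n/2, β + SS/2) = Inverse-Gamma(4.5, 18.97).
The mode of Inverse-Gamma(a, b) is b/(a+1) = 18.97/5.5 ≈ 3.4491.

σ̂²_MAP = 3.4491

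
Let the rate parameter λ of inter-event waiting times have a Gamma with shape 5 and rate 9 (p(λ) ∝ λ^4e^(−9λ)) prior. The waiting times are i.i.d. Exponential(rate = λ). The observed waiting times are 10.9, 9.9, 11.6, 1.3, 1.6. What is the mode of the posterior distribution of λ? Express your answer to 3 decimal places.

The Exponential(rate=λ) likelihood is ∝ λ^n e^(−λΣtᵢ). Here n = 5 and Σtᵢ = 10.9 + 9.9 + 11.6 + 1.3 + 1.6 = 35.3.
Posterior ∝ λ^4e^(−9λ) · λ^5e^(−35.3λ) = λ^9e^(−44.3λ), i.e. Gamma(10, 44.3).
Mode = (a−1)/b = 9/44.3 ≈ 0.203.

λ̂_MAP = 0.203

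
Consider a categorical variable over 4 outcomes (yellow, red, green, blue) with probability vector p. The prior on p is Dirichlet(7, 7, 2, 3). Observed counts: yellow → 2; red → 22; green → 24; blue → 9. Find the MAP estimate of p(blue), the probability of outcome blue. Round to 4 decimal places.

The posterior is Dirichlet(αᵢ + nᵢ) = Dirichlet(9, 29, 26, 12).
For a Dirichlet(a₁,…,a_K) with all aᵢ > 1, the mode has j-th component (aⱼ − 1)/(Σaᵢ − K).
Here Σaᵢ = 76 and K = 4, so p(blue) = (12 − 1)/(76 − 4) = 11/72 ≈ 0.1528.

MAP estimate of p(blue) = 0.1528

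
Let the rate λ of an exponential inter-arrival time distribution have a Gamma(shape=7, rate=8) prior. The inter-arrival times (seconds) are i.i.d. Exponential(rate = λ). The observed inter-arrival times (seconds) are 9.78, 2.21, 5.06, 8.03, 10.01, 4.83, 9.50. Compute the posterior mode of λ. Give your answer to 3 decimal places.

The Exponential(rate=λ) likelihood is ∝ λ^n e^(−λΣtᵢ). Here n = 7 and Σtᵢ = 9.78 + 2.21 + 5.06 + 8.03 + 10.01 + 4.83 + 9.50 = 49.42.
Posterior ∝ λ^6e^(−8λ) · λ^7e^(−49.42λ) = λ^13e^(−57.42λ), i.e. Gamma(14, 57.42).
Mode = (a−1)/b = 13/57.42 ≈ 0.226.

λ̂_MAP = 0.226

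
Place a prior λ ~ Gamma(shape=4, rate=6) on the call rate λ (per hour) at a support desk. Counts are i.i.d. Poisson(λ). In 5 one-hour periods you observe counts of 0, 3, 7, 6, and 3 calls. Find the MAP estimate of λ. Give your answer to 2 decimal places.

λ̂_MAP = 2.00

Σxᵢ = 0+3+7+6+3 = 19, with n = 5.
Posterior ∝ λ^3e^(−6λ) · λ^19e^(−5λ) = λ^22e^(−11λ), i.e. Gamma(shape=23, rate=11).
The mode of a Gamma(a, b) with a ≥ 1 (shape–rate) is (a−1)/b = 22/11 ≈ 2.00.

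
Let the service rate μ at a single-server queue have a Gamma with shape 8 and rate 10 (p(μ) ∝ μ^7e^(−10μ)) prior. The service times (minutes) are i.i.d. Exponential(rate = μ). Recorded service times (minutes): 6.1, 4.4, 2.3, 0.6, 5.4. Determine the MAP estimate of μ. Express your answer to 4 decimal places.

The Exponential(rate=μ) likelihood is ∝ μ^n e^(−μΣtᵢ). Here n = 5 and Σtᵢ = 6.1 + 4.4 + 2.3 + 0.6 + 5.4 = 18.8.
Posterior ∝ μ^7e^(−10μ) · μ^5e^(−18.8μ) = μ^12e^(−28.8μ), i.e. Gamma(13, 28.8).
Mode = (a−1)/b = 12/28.8 ≈ 0.4167.

μ̂_MAP = 0.4167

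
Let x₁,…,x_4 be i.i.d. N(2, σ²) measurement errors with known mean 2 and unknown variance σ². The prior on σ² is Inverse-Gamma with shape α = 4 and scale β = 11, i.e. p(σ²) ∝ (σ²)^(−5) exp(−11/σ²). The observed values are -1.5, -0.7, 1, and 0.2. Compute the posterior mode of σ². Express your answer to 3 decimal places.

σ̂²_MAP = 3.270

Sum of squared deviations about the known mean: SS = (-1.5−2)² + (-0.7−2)² + (1−2)² + (0.2−2)² = 23.78.
The Normal likelihood contributes (σ²)^(−n/2) exp(−SS/(2σ²)), so the posterior is Inverse-Gamma(α + n/2, β + SS/2) = Inverse-Gamma(6, 22.89).
The mode of Inverse-Gamma(a, b) is b/(a+1) = 22.89/7 ≈ 3.270.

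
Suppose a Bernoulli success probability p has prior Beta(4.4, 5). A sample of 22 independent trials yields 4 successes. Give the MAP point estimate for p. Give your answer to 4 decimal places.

p̂_MAP = 0.2517

Prior: Beta(4.4, 5).
Data: 4 successes in 22 trials. The binomial likelihood contributes p^4(1−p)^18, so the posterior is Beta(4.4+4, 5+18) = Beta(8.4, 23).
For Beta(a, b) with a, b > 1 the mode is (a−1)/(a+b−2) = 7.4/29.4 ≈ 0.2517.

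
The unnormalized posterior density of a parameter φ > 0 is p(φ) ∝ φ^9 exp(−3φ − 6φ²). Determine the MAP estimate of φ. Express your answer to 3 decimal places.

ℓ'(φ) = 9/φ − 3 − 12φ. Setting this to zero and multiplying by φ: 12φ² + 3φ − 9 = 0.
φ = (−3 + √(3² + 4·12·9)) / (2·12) = (−3 + √441) / 24 = (−3 + 21)/24 = 3/4.
ℓ''(φ) = −9/φ² − 12 < 0, confirming a maximum.

φ̂_MAP = 0.750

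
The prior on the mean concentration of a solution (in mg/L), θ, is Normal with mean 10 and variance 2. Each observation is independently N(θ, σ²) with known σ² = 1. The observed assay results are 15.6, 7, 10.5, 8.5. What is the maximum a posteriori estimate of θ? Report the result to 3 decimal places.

n = 4; x̄ = (15.6 + 7 + 10.5 + 8.5)/4 = 41.6/4 = 10.4.
For a Normal prior and Normal likelihood with known variance, the posterior is Normal; its mode equals its mean, the precision-weighted average.
Prior precision 1/σ₀² = 1/2 = 0.5; data precision n/σ² = 4/1 = 4.
θ̂ = (0.5·10 + 4·10.4) / (0.5 + 4) = 46.6/4.5 = 466/45 ≈ 10.356.

θ̂_MAP = 10.356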